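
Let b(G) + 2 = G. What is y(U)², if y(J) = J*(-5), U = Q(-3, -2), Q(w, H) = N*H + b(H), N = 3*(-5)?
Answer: 16900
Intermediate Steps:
b(G) = -2 + G
N = -15
Q(w, H) = -2 - 14*H (Q(w, H) = -15*H + (-2 + H) = -2 - 14*H)
U = 26 (U = -2 - 14*(-2) = -2 + 28 = 26)
y(J) = -5*J
y(U)² = (-5*26)² = (-130)² = 16900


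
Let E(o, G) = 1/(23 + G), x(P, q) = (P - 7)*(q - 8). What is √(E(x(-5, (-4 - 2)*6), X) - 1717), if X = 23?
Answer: I*√3633126/46 ≈ 41.436*I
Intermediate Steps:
x(P, q) = (-8 + q)*(-7 + P) (x(P, q) = (-7 + P)*(-8 + q) = (-8 + q)*(-7 + P))
√(E(x(-5, (-4 - 2)*6), X) - 1717) = √(1/(23 + 23) - 1717) = √(1/46 - 1717) = √(-78981/46) = I*√3633126/46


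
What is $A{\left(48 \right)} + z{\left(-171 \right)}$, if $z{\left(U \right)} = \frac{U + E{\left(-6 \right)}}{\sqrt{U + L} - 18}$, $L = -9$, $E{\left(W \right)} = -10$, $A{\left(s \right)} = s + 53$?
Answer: $\frac{3009}{28} + \frac{181 i \sqrt{5}}{84} \approx 107.46 + 4.8182 i$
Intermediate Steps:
$A{\left(s \right)} = 53 + s$
$z{\left(U \right)} = \frac{-10 + U}{-18 + \sqrt{-9 + U}}$ ($z{\left(U \right)} = \frac{U - 10}{\sqrt{U - 9} - 18} = \frac{-10 + U}{\sqrt{-9 + U} - 18} = \frac{-10 + U}{-18 + \sqrt{-9 + U}}$)
$A{\left(48 \right)} + z{\left(-171 \right)} = \left(53 + 48\right) + \frac{-10 - 171}{-18 + \sqrt{-9 - 171}} = 101 + \frac{1}{-18 + \sqrt{-180}} \left(-181\right) = 101 + \frac{1}{-18 + 6 i \sqrt{5}} \left(-181\right) = 101 - \frac{181}{-18 + 6 i \sqrt{5}}$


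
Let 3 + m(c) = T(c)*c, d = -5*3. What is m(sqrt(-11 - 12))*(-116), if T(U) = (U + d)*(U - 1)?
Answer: -42340 + 928*I*sqrt(23) ≈ -42340.0 + 4450.5*I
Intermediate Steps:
d = -15
T(U) = (-1 + U)*(-15 + U) (T(U) = (U - 15)*(U - 1) = (-15 + U)*(-1 + U) = (-1 + U)*(-15 + U))
m(c) = -3 + c*(15 + c**2 - 16*c) (m(c) = -3 + (15 + c**2 - 16*c)*c = -3 + c*(15 + c**2 - 16*c))
m(sqrt(-11 - 12))*(-116) = (-3 + sqrt(-11 - 12)*(15 + (sqrt(-11 - 12))**2 - 16*sqrt(-11 - 12)))*(-116) = (-3 + sqrt(-23)*(15 + (sqrt(-23))**2 - 16*I*sqrt(23)))*(-116) = (-3 + (I*sqrt(23))*(15 + (I*sqrt(23))**2 - 16*I*sqrt(23)))*(-116) = (-3 + (I*sqrt(23))*(15 - 23 - 16*I*sqrt(23)))*(-116) = (-3 + (I*sqrt(23))*(-8 - 16*I*sqrt(23)))*(-116) = (-3 + I*sqrt(23)*(-8 - 16*I*sqrt(23)))*(-116) = 348 - 116*I*sqrt(23)*(-8 - 16*I*sqrt(23))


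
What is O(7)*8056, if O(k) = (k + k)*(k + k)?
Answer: 1578976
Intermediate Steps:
O(k) = 4*k² (O(k) = (2*k)*(2*k) = 4*k²)
O(7)*8056 = (4*7²)*8056 = (4*49)*8056 = 196*8056 = 1578976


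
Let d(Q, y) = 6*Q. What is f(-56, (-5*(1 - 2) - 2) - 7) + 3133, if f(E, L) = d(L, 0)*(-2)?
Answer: 3181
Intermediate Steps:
f(E, L) = -12*L (f(E, L) = (6*L)*(-2) = -12*L)
f(-56, (-5*(1 - 2) - 2) - 7) + 3133 = -12*((-5*(1 - 2) - 2) - 7) + 3133 = -12*((-5*(-1) - 2) - 7) + 3133 = -12*((5 - 2) - 7) + 3133 = -12*(3 - 7) + 3133 = -12*(-4) + 3133 = 48 + 3133 = 3181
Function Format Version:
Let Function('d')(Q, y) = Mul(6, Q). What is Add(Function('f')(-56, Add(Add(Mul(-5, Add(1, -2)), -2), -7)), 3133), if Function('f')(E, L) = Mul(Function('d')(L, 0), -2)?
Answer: 3181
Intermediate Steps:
Function('f')(E, L) = Mul(-12, L) (Function('f')(E, L) = Mul(Mul(6, L), -2) = Mul(-12, L))
Add(Function('f')(-56, Add(Add(Mul(-5, Add(1, -2)), -2), -7)), 3133) = Add(Mul(-12, Add(Add(Mul(-5, Add(1, -2)), -2), -7)), 3133) = Add(Mul(-12, Add(Add(Mul(-5, -1), -2), -7)), 3133) = Add(Mul(-12, Add(Add(5, -2), -7)), 3133) = Add(Mul(-12, Add(3, -7)), 3133) = Add(Mul(-12, -4), 3133) = Add(48, 3133) = 3181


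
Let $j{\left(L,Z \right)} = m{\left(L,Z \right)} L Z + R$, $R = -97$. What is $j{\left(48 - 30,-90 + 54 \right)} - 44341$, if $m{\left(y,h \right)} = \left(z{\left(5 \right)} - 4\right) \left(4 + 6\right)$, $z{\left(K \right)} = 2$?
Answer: $-31478$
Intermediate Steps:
$m{\left(y,h \right)} = -20$ ($m{\left(y,h \right)} = \left(2 - 4\right) \left(4 + 6\right) = \left(-2\right) 10 = -20$)
$j{\left(L,Z \right)} = -97 - 20 L Z$ ($j{\left(L,Z \right)} = - 20 L Z - 97 = -97 - 20 L Z$)
$j{\left(48 - 30,-90 + 54 \right)} - 44341 = \left(-97 - 20 \left(48 - 30\right) \left(-90 + 54\right)\right) - 44341 = \left(-97 - 20 \left(48 - 30\right) \left(-36\right)\right) - 44341 = \left(-97 - 360 \left(-36\right)\right) - 44341 = \left(-97 + 12960\right) - 44341 = 12863 - 44341 = -31478$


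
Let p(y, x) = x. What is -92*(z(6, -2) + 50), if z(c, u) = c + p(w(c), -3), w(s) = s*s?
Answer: -4876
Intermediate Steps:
w(s) = s²
z(c, u) = -3 + c (z(c, u) = c - 3 = -3 + c)
-92*(z(6, -2) + 50) = -92*((-3 + 6) + 50) = -92*(3 + 50) = -92*53 = -4876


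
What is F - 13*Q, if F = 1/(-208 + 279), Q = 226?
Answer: -208597/71 ≈ -2938.0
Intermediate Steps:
F = 1/71 ≈ 0.014085
F - 13*Q = 1/71 - 13*226 = 1/71 - 2938 = -208597/71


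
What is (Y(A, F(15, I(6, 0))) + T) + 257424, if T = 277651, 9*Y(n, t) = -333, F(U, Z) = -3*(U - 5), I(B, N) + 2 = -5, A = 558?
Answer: 535038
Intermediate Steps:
I(B, N) = -7 (I(B, N) = -2 - 5 = -7)
F(U, Z) = 15 - 3*U (F(U, Z) = -3*(-5 + U) = 15 - 3*U)
Y(n, t) = -37 (Y(n, t) = (1/9)*(-333) = -37)
(Y(A, F(15, I(6, 0))) + T) + 257424 = (-37 + 277651) + 257424 = 277614 + 257424 = 535038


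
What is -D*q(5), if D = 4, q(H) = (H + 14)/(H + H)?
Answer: -38/5 ≈ -7.6000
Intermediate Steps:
q(H) = (14 + H)/(2*H) (q(H) = (14 + H)/((2*H)) = (14 + H)*(1/(2*H)) = (14 + H)/(2*H))
-D*q(5) = -4*(½)*(14 + 5)/5 = -4*(½)*(⅕)*19 = -4*19/10 = -1*38/5 = -38/5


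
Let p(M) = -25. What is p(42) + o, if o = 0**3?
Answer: -25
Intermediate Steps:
o = 0
p(42) + o = -25 + 0 = -25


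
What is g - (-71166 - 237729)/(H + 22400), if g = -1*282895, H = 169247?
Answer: -54215669170/191647 ≈ -2.8289e+5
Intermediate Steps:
g = -282895
g - (-71166 - 237729)/(H + 22400) = -282895 - (-71166 - 237729)/(169247 + 22400) = -282895 - (-308895)/191647 = -282895 - 1*(-308895/191647) = -282895 + 308895/191647 = -54215669170/191647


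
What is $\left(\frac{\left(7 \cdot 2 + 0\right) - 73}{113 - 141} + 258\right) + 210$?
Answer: $\frac{13163}{28} \approx 470.11$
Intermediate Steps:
$\left(\frac{\left(7 \cdot 2 + 0\right) - 73}{113 - 141} + 258\right) + 210 = \left(\frac{\left(14 + 0\right) - 73}{-28} + 258\right) + 210 = \left(\left(14 - 73\right) \left(- \frac{1}{28}\right) + 258\right) + 210 = \left(\left(-59\right) \left(- \frac{1}{28}\right) + 258\right) + 210 = \left(\frac{59}{28} + 258\right) + 210 = \frac{7283}{28} + 210 = \frac{13163}{28}$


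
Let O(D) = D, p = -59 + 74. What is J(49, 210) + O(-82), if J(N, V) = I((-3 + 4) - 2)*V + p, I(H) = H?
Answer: -277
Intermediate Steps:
p = 15
J(N, V) = 15 - V (J(N, V) = ((-3 + 4) - 2)*V + 15 = (1 - 2)*V + 15 = -V + 15 = 15 - V)
J(49, 210) + O(-82) = (15 - 1*210) - 82 = (15 - 210) - 82 = -195 - 82 = -277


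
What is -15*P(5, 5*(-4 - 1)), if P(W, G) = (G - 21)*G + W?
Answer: -17325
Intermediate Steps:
P(W, G) = W + G*(-21 + G) (P(W, G) = (-21 + G)*G + W = G*(-21 + G) + W = W + G*(-21 + G))
-15*P(5, 5*(-4 - 1)) = -15*(5 + (5*(-4 - 1))² - 105*(-4 - 1)) = -15*(5 + (5*(-5))² - 105*(-5)) = -15*(5 + (-25)² - 21*(-25)) = -15*(5 + 625 + 525) = -15*1155 = -17325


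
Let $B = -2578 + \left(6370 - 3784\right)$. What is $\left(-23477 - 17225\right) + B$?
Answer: $-40694$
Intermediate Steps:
$B = 8$ ($B = -2578 + 2586 = 8$)
$\left(-23477 - 17225\right) + B = \left(-23477 - 17225\right) + 8 = -40702 + 8 = -40694$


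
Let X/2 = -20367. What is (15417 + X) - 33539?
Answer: -58856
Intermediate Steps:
X = -40734 (X = 2*(-20367) = -40734)
(15417 + X) - 33539 = (15417 - 40734) - 33539 = -25317 - 33539 = -58856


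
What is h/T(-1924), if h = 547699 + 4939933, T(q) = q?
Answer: -1371908/481 ≈ -2852.2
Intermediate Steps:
h = 5487632
h/T(-1924) = 5487632/(-1924) = 5487632*(-1/1924) = -1371908/481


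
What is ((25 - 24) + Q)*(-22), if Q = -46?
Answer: 990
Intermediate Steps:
((25 - 24) + Q)*(-22) = ((25 - 24) - 46)*(-22) = (1 - 46)*(-22) = -45*(-22) = 990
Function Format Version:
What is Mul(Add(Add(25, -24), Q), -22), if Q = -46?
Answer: 990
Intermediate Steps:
Mul(Add(Add(25, -24), Q), -22) = Mul(Add(Add(25, -24), -46), -22) = Mul(Add(1, -46), -22) = Mul(-45, -22) = 990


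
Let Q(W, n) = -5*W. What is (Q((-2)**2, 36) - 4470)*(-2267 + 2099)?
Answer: 754320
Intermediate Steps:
(Q((-2)**2, 36) - 4470)*(-2267 + 2099) = (-5*(-2)**2 - 4470)*(-2267 + 2099) = (-5*4 - 4470)*(-168) = (-20 - 4470)*(-168) = -4490*(-168) = 754320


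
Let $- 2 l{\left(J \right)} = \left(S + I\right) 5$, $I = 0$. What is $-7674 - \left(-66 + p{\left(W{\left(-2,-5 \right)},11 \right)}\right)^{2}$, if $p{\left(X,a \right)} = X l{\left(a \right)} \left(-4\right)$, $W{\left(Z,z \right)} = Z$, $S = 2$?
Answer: $-18910$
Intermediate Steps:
$l{\left(J \right)} = -5$ ($l{\left(J \right)} = - \frac{\left(2 + 0\right) 5}{2} = - \frac{2 \cdot 5}{2} = \left(- \frac{1}{2}\right) 10 = -5$)
$p{\left(X,a \right)} = 20 X$ ($p{\left(X,a \right)} = X \left(-5\right) \left(-4\right) = - 5 X \left(-4\right) = 20 X$)
$-7674 - \left(-66 + p{\left(W{\left(-2,-5 \right)},11 \right)}\right)^{2} = -7674 - \left(-66 + 20 \left(-2\right)\right)^{2} = -7674 - \left(-66 - 40\right)^{2} = -7674 - \left(-106\right)^{2} = -7674 - 11236 = -18910$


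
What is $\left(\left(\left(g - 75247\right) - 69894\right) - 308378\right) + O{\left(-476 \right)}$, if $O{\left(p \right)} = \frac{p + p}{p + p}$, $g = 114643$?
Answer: $-338875$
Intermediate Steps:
$O{\left(p \right)} = 1$ ($O{\left(p \right)} = \frac{2 p}{2 p} = 2 p \frac{1}{2 p} = 1$)
$\left(\left(\left(g - 75247\right) - 69894\right) - 308378\right) + O{\left(-476 \right)} = \left(\left(\left(114643 - 75247\right) - 69894\right) - 308378\right) + 1 = \left(\left(39396 - 69894\right) - 308378\right) + 1 = \left(-30498 - 308378\right) + 1 = -338876 + 1 = -338875$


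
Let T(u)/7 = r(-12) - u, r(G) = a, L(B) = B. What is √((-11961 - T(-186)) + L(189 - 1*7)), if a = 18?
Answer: I*√13207 ≈ 114.92*I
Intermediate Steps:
r(G) = 18
T(u) = 126 - 7*u (T(u) = 7*(18 - u) = 126 - 7*u)
√((-11961 - T(-186)) + L(189 - 1*7)) = √((-11961 - (126 - 7*(-186))) + (189 - 1*7)) = √((-11961 - (126 + 1302)) + (189 - 7)) = √((-11961 - 1*1428) + 182) = √((-11961 - 1428) + 182) = √(-13389 + 182) = √(-13207) = I*√13207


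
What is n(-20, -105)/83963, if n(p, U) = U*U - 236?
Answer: 10789/83963 ≈ 0.12850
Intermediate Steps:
n(p, U) = -236 + U² (n(p, U) = U² - 236 = -236 + U²)
n(-20, -105)/83963 = (-236 + (-105)²)/83963 = (-236 + 11025)*(1/83963) = 10789*(1/83963) = 10789/83963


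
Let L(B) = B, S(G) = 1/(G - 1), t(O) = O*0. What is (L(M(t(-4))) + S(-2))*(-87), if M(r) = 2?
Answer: -145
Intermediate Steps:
t(O) = 0
S(G) = 1/(-1 + G)
(L(M(t(-4))) + S(-2))*(-87) = (2 + 1/(-1 - 2))*(-87) = (2 + 1/(-3))*(-87) = (2 - ⅓)*(-87) = (5/3)*(-87) = -145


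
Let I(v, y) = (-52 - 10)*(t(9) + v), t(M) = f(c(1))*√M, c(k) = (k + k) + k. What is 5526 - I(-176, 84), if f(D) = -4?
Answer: -6130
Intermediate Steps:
c(k) = 3*k (c(k) = 2*k + k = 3*k)
t(M) = -4*√M
I(v, y) = 744 - 62*v (I(v, y) = (-52 - 10)*(-4*√9 + v) = -62*(-4*3 + v) = -62*(-12 + v) = 744 - 62*v)
5526 - I(-176, 84) = 5526 - (744 - 62*(-176)) = 5526 - (744 + 10912) = 5526 - 1*11656 = 5526 - 11656 = -6130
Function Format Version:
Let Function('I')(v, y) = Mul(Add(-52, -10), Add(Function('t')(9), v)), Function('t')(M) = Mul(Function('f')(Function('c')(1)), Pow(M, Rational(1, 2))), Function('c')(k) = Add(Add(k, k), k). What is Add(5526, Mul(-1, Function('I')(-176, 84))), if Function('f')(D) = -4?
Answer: -6130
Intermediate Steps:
Function('c')(k) = Mul(3, k) (Function('c')(k) = Add(Mul(2, k), k) = Mul(3, k))
Function('t')(M) = Mul(-4, Pow(M, Rational(1, 2)))
Function('I')(v, y) = Add(744, Mul(-62, v)) (Function('I')(v, y) = Mul(Add(-52, -10), Add(Mul(-4, Pow(9, Rational(1, 2))), v)) = Mul(-62, Add(Mul(-4, 3), v)) = Mul(-62, Add(-12, v)) = Add(744, Mul(-62, v)))
Add(5526, Mul(-1, Function('I')(-176, 84))) = Add(5526, Mul(-1, Add(744, Mul(-62, -176)))) = Add(5526, Mul(-1, Add(744, 10912))) = Add(5526, Mul(-1, 11656)) = Add(5526, -11656) = -6130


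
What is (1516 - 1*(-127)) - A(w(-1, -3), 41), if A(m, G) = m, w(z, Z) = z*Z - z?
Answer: 1639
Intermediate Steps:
w(z, Z) = -z + Z*z (w(z, Z) = Z*z - z = -z + Z*z)
(1516 - 1*(-127)) - A(w(-1, -3), 41) = (1516 - 1*(-127)) - (-1)*(-1 - 3) = (1516 + 127) - (-1)*(-4) = 1643 - 1*4 = 1643 - 4 = 1639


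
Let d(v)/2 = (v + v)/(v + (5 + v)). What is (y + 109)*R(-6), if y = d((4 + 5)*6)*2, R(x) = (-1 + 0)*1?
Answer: -12749/113 ≈ -112.82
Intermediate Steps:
d(v) = 4*v/(5 + 2*v) (d(v) = 2*((v + v)/(v + (5 + v))) = 2*((2*v)/(5 + 2*v)) = 2*(2*v/(5 + 2*v)) = 4*v/(5 + 2*v))
R(x) = -1 (R(x) = -1*1 = -1)
y = 432/113 (y = (4*((4 + 5)*6)/(5 + 2*((4 + 5)*6)))*2 = (4*(9*6)/(5 + 2*(9*6)))*2 = (4*54/(5 + 2*54))*2 = (4*54/(5 + 108))*2 = (4*54/113)*2 = (4*54*(1/113))*2 = (216/113)*2 = 432/113 ≈ 3.8230)
(y + 109)*R(-6) = (432/113 + 109)*(-1) = (12749/113)*(-1) = -12749/113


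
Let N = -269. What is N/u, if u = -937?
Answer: 269/937 ≈ 0.28709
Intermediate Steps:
N/u = -269/(-937) = -269*(-1/937) = 269/937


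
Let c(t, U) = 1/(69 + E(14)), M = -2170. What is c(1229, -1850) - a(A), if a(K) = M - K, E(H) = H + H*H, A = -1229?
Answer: 262540/279 ≈ 941.00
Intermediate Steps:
E(H) = H + H²
a(K) = -2170 - K
c(t, U) = 1/279 (c(t, U) = 1/(69 + 14*(1 + 14)) = 1/(69 + 14*15) = 1/(69 + 210) = 1/279)
c(1229, -1850) - a(A) = 1/279 - (-2170 - 1*(-1229)) = 1/279 - (-2170 + 1229) = 1/279 - 1*(-941) = 1/279 + 941 = 262540/279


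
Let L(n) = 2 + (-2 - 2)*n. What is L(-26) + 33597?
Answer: 33703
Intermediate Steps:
L(n) = 2 - 4*n
L(-26) + 33597 = (2 - 4*(-26)) + 33597 = (2 + 104) + 33597 = 106 + 33597 = 33703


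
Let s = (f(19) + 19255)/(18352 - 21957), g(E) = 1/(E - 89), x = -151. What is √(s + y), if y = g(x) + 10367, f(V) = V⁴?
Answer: √394355800785/6180 ≈ 101.61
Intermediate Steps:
g(E) = 1/(-89 + E)
y = 2488079/240 (y = 1/(-89 - 151) + 10367 = 1/(-240) + 10367 = -1/240 + 10367 = 2488079/240 ≈ 10367.)
s = -21368/515 (s = (19⁴ + 19255)/(18352 - 21957) = (130321 + 19255)/(-3605) = 149576*(-1/3605) = -21368/515 ≈ -41.491)
√(s + y) = √(-21368/515 + 2488079/240) = √(255246473/24720) = √394355800785/6180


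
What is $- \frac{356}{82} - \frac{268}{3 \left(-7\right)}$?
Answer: $\frac{7250}{861} \approx 8.4204$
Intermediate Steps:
$- \frac{356}{82} - \frac{268}{3 \left(-7\right)} = \left(-356\right) \frac{1}{82} - \frac{268}{-21} = - \frac{178}{41} - - \frac{268}{21} = - \frac{178}{41} + \frac{268}{21} = \frac{7250}{861}$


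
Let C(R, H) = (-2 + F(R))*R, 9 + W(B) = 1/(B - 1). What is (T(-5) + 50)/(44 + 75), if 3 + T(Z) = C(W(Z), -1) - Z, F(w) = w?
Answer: 5557/4284 ≈ 1.2972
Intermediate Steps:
W(B) = -9 + 1/(-1 + B) (W(B) = -9 + 1/(B - 1) = -9 + 1/(-1 + B))
C(R, H) = R*(-2 + R) (C(R, H) = (-2 + R)*R = R*(-2 + R))
T(Z) = -3 - Z + (-2 + (10 - 9*Z)/(-1 + Z))*(10 - 9*Z)/(-1 + Z) (T(Z) = -3 + (((10 - 9*Z)/(-1 + Z))*(-2 + (10 - 9*Z)/(-1 + Z)) - Z) = -3 + ((-2 + (10 - 9*Z)/(-1 + Z))*(10 - 9*Z)/(-1 + Z) - Z) = -3 + (-Z + (-2 + (10 - 9*Z)/(-1 + Z))*(10 - 9*Z)/(-1 + Z)) = -3 - Z + (-2 + (10 - 9*Z)/(-1 + Z))*(10 - 9*Z)/(-1 + Z))
(T(-5) + 50)/(44 + 75) = ((117 - 1*(-5)³ - 213*(-5) + 98*(-5)²)/(1 + (-5)² - 2*(-5)) + 50)/(44 + 75) = ((117 - 1*(-125) + 1065 + 98*25)/(1 + 25 + 10) + 50)/119 = ((117 + 125 + 1065 + 2450)/36 + 50)*(1/119) = ((1/36)*3757 + 50)*(1/119) = (3757/36 + 50)*(1/119) = (5557/36)*(1/119) = 5557/4284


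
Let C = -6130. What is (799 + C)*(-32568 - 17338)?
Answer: 266048886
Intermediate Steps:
(799 + C)*(-32568 - 17338) = (799 - 6130)*(-32568 - 17338) = -5331*(-49906) = 266048886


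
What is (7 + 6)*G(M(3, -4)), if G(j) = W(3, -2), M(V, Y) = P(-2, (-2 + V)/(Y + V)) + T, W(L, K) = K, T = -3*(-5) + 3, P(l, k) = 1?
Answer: -26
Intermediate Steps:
T = 18 (T = 15 + 3 = 18)
M(V, Y) = 19 (M(V, Y) = 1 + 18 = 19)
G(j) = -2
(7 + 6)*G(M(3, -4)) = (7 + 6)*(-2) = 13*(-2) = -26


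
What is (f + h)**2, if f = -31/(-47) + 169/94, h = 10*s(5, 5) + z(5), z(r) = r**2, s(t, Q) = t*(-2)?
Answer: 46498761/8836 ≈ 5262.4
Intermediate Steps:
s(t, Q) = -2*t
h = -75 (h = 10*(-2*5) + 5**2 = 10*(-10) + 25 = -100 + 25 = -75)
f = 231/94 (f = -31*(-1/47) + 169*(1/94) = 31/47 + 169/94 = 231/94 ≈ 2.4574)
(f + h)**2 = (231/94 - 75)**2 = (-6819/94)**2 = 46498761/8836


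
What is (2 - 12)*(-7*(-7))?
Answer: -490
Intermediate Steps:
(2 - 12)*(-7*(-7)) = -10*49 = -490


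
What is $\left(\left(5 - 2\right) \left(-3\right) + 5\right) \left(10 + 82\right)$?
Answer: $-368$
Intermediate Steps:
$\left(\left(5 - 2\right) \left(-3\right) + 5\right) \left(10 + 82\right) = \left(\left(5 - 2\right) \left(-3\right) + 5\right) 92 = \left(3 \left(-3\right) + 5\right) 92 = \left(-9 + 5\right) 92 = \left(-4\right) 92 = -368$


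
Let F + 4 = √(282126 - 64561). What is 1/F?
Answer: 4/217549 + √217565/217549 ≈ 0.0021624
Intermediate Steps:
F = -4 + √217565 (F = -4 + √(282126 - 64561) = -4 + √217565 ≈ 462.44)
1/F = 1/(-4 + √217565)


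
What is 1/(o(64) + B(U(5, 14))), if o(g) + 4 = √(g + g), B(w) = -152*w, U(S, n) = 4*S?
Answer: -761/2316452 - √2/1158226 ≈ -0.00032974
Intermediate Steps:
o(g) = -4 + √2*√g (o(g) = -4 + √(g + g) = -4 + √(2*g) = -4 + √2*√g)
1/(o(64) + B(U(5, 14))) = 1/((-4 + √2*√64) - 608*5) = 1/((-4 + √2*8) - 152*20) = 1/((-4 + 8*√2) - 3040) = 1/(-3044 + 8*√2)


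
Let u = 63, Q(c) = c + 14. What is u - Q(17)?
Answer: 32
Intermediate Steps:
Q(c) = 14 + c
u - Q(17) = 63 - (14 + 17) = 63 - 1*31 = 63 - 31 = 32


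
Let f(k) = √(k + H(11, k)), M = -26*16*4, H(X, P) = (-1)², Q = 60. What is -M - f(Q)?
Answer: 1664 - √61 ≈ 1656.2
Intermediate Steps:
H(X, P) = 1
M = -1664 (M = -416*4 = -1*1664 = -1664)
f(k) = √(1 + k) (f(k) = √(k + 1) = √(1 + k))
-M - f(Q) = -1*(-1664) - √(1 + 60) = 1664 - √61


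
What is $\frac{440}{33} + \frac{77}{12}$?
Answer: $\frac{79}{4} \approx 19.75$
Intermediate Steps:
$\frac{440}{33} + \frac{77}{12} = 440 \cdot \frac{1}{33} + 77 \cdot \frac{1}{12} = \frac{40}{3} + \frac{77}{12} = \frac{79}{4}$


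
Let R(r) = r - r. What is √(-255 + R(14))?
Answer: I*√255 ≈ 15.969*I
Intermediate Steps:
R(r) = 0
√(-255 + R(14)) = √(-255 + 0) = √(-255) = I*√255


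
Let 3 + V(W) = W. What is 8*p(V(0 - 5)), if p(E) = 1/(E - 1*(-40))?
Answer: 1/4 ≈ 0.25000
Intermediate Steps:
V(W) = -3 + W
p(E) = 1/(40 + E) (p(E) = 1/(E + 40) = 1/(40 + E))
8*p(V(0 - 5)) = 8/(40 + (-3 + (0 - 5))) = 8/(40 + (-3 - 5)) = 8/(40 - 8) = 8/32 = 8*(1/32) = 1/4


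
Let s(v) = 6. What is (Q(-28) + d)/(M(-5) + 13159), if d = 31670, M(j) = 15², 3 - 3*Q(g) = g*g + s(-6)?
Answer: 94223/40152 ≈ 2.3467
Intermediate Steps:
Q(g) = -1 - g²/3 (Q(g) = 1 - (g*g + 6)/3 = 1 - (g² + 6)/3 = 1 - (6 + g²)/3 = 1 + (-2 - g²/3) = -1 - g²/3)
M(j) = 225
(Q(-28) + d)/(M(-5) + 13159) = ((-1 - ⅓*(-28)²) + 31670)/(225 + 13159) = ((-1 - ⅓*784) + 31670)/13384 = ((-1 - 784/3) + 31670)*(1/13384) = (-787/3 + 31670)*(1/13384) = (94223/3)*(1/13384) = 94223/40152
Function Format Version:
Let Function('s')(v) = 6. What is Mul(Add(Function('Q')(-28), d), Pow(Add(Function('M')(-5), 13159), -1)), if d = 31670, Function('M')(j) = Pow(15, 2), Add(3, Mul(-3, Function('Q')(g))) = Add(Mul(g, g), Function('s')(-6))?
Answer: Rational(94223, 40152) ≈ 2.3467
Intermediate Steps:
Function('Q')(g) = Add(-1, Mul(Rational(-1, 3), Pow(g, 2))) (Function('Q')(g) = Add(1, Mul(Rational(-1, 3), Add(Mul(g, g), 6))) = Add(1, Mul(Rational(-1, 3), Add(Pow(g, 2), 6))) = Add(1, Mul(Rational(-1, 3), Add(6, Pow(g, 2)))) = Add(1, Add(-2, Mul(Rational(-1, 3), Pow(g, 2)))) = Add(-1, Mul(Rational(-1, 3), Pow(g, 2))))
Function('M')(j) = 225
Mul(Add(Function('Q')(-28), d), Pow(Add(Function('M')(-5), 13159), -1)) = Mul(Add(Add(-1, Mul(Rational(-1, 3), Pow(-28, 2))), 31670), Pow(Add(225, 13159), -1)) = Mul(Add(Add(-1, Mul(Rational(-1, 3), 784)), 31670), Pow(13384, -1)) = Mul(Add(Add(-1, Rational(-784, 3)), 31670), Rational(1, 13384)) = Mul(Add(Rational(-787, 3), 31670), Rational(1, 13384)) = Mul(Rational(94223, 3), Rational(1, 13384)) = Rational(94223, 40152)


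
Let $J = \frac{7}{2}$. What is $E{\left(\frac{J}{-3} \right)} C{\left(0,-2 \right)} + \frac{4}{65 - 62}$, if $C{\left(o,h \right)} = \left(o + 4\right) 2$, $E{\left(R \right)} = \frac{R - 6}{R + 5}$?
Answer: $- \frac{940}{69} \approx -13.623$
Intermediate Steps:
$J = \frac{7}{2}$ ($J = 7 \cdot \frac{1}{2} = \frac{7}{2} \approx 3.5$)
$E{\left(R \right)} = \frac{-6 + R}{5 + R}$
$C{\left(o,h \right)} = 8 + 2 o$ ($C{\left(o,h \right)} = \left(4 + o\right) 2 = 8 + 2 o$)
$E{\left(\frac{J}{-3} \right)} C{\left(0,-2 \right)} + \frac{4}{65 - 62} = \frac{-6 + \frac{7}{2 \left(-3\right)}}{5 + \frac{7}{2 \left(-3\right)}} \left(8 + 2 \cdot 0\right) + \frac{4}{65 - 62} = \frac{-6 + \frac{7}{2} \left(- \frac{1}{3}\right)}{5 + \frac{7}{2} \left(- \frac{1}{3}\right)} \left(8 + 0\right) + \frac{4}{65 - 62} = \frac{-6 - \frac{7}{6}}{5 - \frac{7}{6}} \cdot 8 + \frac{4}{3} = \frac{1}{\frac{23}{6}} \left(- \frac{43}{6}\right) 8 + 4 \cdot \frac{1}{3} = \frac{6}{23} \left(- \frac{43}{6}\right) 8 + \frac{4}{3} = \left(- \frac{43}{23}\right) 8 + \frac{4}{3} = - \frac{344}{23} + \frac{4}{3} = - \frac{940}{69}$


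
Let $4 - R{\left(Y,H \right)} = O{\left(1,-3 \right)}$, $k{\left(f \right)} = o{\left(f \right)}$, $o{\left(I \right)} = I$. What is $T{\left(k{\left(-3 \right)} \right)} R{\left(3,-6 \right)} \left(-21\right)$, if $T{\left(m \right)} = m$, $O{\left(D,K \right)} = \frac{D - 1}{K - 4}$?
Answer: $252$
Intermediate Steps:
$k{\left(f \right)} = f$
$O{\left(D,K \right)} = \frac{-1 + D}{-4 + K}$
$R{\left(Y,H \right)} = 4$ ($R{\left(Y,H \right)} = 4 - \frac{-1 + 1}{-4 - 3} = 4 - \frac{1}{-7} \cdot 0 = 4 - \left(- \frac{1}{7}\right) 0 = 4 - 0 = 4 + 0 = 4$)
$T{\left(k{\left(-3 \right)} \right)} R{\left(3,-6 \right)} \left(-21\right) = \left(-3\right) 4 \left(-21\right) = \left(-12\right) \left(-21\right) = 252$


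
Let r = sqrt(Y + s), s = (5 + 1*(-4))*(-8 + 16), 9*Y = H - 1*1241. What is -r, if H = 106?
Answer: -I*sqrt(1063)/3 ≈ -10.868*I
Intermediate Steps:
Y = -1135/9 (Y = (106 - 1*1241)/9 = (106 - 1241)/9 = (1/9)*(-1135) = -1135/9 ≈ -126.11)
s = 8 (s = (5 - 4)*8 = 1*8 = 8)
r = I*sqrt(1063)/3 (r = sqrt(-1135/9 + 8) = sqrt(-1063/9) = I*sqrt(1063)/3 ≈ 10.868*I)
-r = -I*sqrt(1063)/3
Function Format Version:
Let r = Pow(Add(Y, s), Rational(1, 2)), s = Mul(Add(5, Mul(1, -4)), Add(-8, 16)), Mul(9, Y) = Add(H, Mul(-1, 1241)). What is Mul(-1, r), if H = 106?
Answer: Mul(Rational(-1, 3), I, Pow(1063, Rational(1, 2))) ≈ Mul(-10.868, I)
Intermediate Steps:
Y = Rational(-1135, 9) (Y = Mul(Rational(1, 9), Add(106, Mul(-1, 1241))) = Mul(Rational(1, 9), Add(106, -1241)) = Mul(Rational(1, 9), -1135) = Rational(-1135, 9) ≈ -126.11)
s = 8 (s = Mul(Add(5, -4), 8) = Mul(1, 8) = 8)
r = Mul(Rational(1, 3), I, Pow(1063, Rational(1, 2))) (r = Pow(Add(Rational(-1135, 9), 8), Rational(1, 2)) = Pow(Rational(-1063, 9), Rational(1, 2)) = Mul(Rational(1, 3), I, Pow(1063, Rational(1, 2))) ≈ Mul(10.868, I))
Mul(-1, r) = Mul(-1, Mul(Rational(1, 3), I, Pow(1063, Rational(1, 2)))) = Mul(Rational(-1, 3), I, Pow(1063, Rational(1, 2)))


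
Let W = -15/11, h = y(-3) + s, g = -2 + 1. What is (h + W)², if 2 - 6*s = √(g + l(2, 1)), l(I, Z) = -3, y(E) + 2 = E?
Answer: 13160/363 + 398*I/99 ≈ 36.253 + 4.0202*I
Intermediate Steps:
y(E) = -2 + E
g = -1
s = ⅓ - I/3 (s = ⅓ - √(-1 - 3)/6 = ⅓ - I/3 ≈ 0.33333 - 0.33333*I)
h = -14/3 - I/3 (h = (-2 - 3) + (⅓ - I/3) = -5 + (⅓ - I/3) = -14/3 - I/3 ≈ -4.6667 - 0.33333*I)
W = -15/11 (W = -15*1/11 = -15/11 ≈ -1.3636)
(h + W)² = ((-14/3 - I/3) - 15/11)² = (-199/33 - I/3)²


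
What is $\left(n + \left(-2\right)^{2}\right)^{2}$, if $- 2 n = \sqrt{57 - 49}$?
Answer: $\left(4 - \sqrt{2}\right)^{2} \approx 6.6863$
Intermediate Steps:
$n = - \sqrt{2}$ ($n = - \frac{\sqrt{57 - 49}}{2} = - \frac{\sqrt{8}}{2} = - \frac{2 \sqrt{2}}{2} = - \sqrt{2} \approx -1.4142$)
$\left(n + \left(-2\right)^{2}\right)^{2} = \left(- \sqrt{2} + \left(-2\right)^{2}\right)^{2} = \left(- \sqrt{2} + 4\right)^{2} = \left(4 - \sqrt{2}\right)^{2}$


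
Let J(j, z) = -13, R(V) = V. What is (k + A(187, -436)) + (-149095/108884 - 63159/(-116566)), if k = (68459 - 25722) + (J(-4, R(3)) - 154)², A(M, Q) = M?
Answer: 2690899095187/38000516 ≈ 70812.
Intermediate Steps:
k = 70626 (k = (68459 - 25722) + (-13 - 154)² = 42737 + (-167)² = 42737 + 27889 = 70626)
(k + A(187, -436)) + (-149095/108884 - 63159/(-116566)) = (70626 + 187) + (-149095/108884 - 63159/(-116566)) = 70813 + (-149095*1/108884 - 63159*(-1/116566)) = 70813 + (-149095/108884 + 63159/116566) = 70813 - 31444321/38000516 = 2690899095187/38000516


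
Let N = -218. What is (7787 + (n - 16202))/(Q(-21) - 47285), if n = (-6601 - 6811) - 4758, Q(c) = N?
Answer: 26585/47503 ≈ 0.55965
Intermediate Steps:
Q(c) = -218
n = -18170 (n = -13412 - 4758 = -18170)
(7787 + (n - 16202))/(Q(-21) - 47285) = (7787 + (-18170 - 16202))/(-218 - 47285) = (7787 - 34372)/(-47503) = -26585*(-1/47503) = 26585/47503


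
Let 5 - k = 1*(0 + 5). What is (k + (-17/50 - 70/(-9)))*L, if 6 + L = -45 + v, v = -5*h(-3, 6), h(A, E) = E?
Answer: -30123/50 ≈ -602.46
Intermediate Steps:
v = -30 (v = -5*6 = -30)
k = 0 (k = 5 - (0 + 5) = 5 - 5 = 0)
L = -81 (L = -6 + (-45 - 30) = -6 - 75 = -81)
(k + (-17/50 - 70/(-9)))*L = (0 + (-17/50 - 70/(-9)))*(-81) = (0 + (-17*1/50 - 70*(-⅑)))*(-81) = (0 + (-17/50 + 70/9))*(-81) = (0 + 3347/450)*(-81) = (3347/450)*(-81) = -30123/50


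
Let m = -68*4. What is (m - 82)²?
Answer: 125316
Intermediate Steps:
m = -272 (m = -17*16 = -272)
(m - 82)² = (-272 - 82)² = (-354)² = 125316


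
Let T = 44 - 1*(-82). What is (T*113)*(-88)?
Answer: -1252944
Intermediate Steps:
T = 126 (T = 44 + 82 = 126)
(T*113)*(-88) = (126*113)*(-88) = 14238*(-88) = -1252944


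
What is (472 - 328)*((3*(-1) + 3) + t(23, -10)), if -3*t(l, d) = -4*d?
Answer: -1920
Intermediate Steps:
t(l, d) = 4*d/3 (t(l, d) = -(-4)*d/3 = 4*d/3)
(472 - 328)*((3*(-1) + 3) + t(23, -10)) = (472 - 328)*((3*(-1) + 3) + (4/3)*(-10)) = 144*((-3 + 3) - 40/3) = 144*(0 - 40/3) = 144*(-40/3) = -1920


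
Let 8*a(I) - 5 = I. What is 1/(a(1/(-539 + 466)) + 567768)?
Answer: 146/82894219 ≈ 1.7613e-6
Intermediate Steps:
a(I) = 5/8 + I/8
1/(a(1/(-539 + 466)) + 567768) = 1/((5/8 + 1/(8*(-539 + 466))) + 567768) = 1/((5/8 + (⅛)/(-73)) + 567768) = 1/((5/8 + (⅛)*(-1/73)) + 567768) = 1/((5/8 - 1/584) + 567768) = 1/(91/146 + 567768) = 1/(82894219/146) = 146/82894219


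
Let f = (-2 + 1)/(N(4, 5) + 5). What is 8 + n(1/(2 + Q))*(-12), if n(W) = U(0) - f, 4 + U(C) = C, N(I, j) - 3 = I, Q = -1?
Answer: 55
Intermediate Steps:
N(I, j) = 3 + I
U(C) = -4 + C
f = -1/12 (f = (-2 + 1)/((3 + 4) + 5) = -1/(7 + 5) = -1/12 ≈ -0.083333)
n(W) = -47/12 (n(W) = (-4 + 0) - 1*(-1/12) = -4 + 1/12 = -47/12)
8 + n(1/(2 + Q))*(-12) = 8 - 47/12*(-12) = 8 + 47 = 55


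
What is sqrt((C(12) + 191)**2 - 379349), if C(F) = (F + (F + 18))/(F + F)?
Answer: I*sqrt(5475143)/4 ≈ 584.98*I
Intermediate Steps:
C(F) = (18 + 2*F)/(2*F) (C(F) = (F + (18 + F))/((2*F)) = (18 + 2*F)*(1/(2*F)) = (18 + 2*F)/(2*F))
sqrt((C(12) + 191)**2 - 379349) = sqrt(((9 + 12)/12 + 191)**2 - 379349) = sqrt(((1/12)*21 + 191)**2 - 379349) = sqrt((7/4 + 191)**2 - 379349) = sqrt((771/4)**2 - 379349) = sqrt(594441/16 - 379349) = sqrt(-5475143/16) = I*sqrt(5475143)/4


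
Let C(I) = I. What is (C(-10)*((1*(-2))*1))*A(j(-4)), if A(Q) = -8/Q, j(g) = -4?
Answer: 40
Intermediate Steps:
(C(-10)*((1*(-2))*1))*A(j(-4)) = (-10*1*(-2))*(-8/(-4)) = (-(-20))*(-8*(-¼)) = -10*(-2)*2 = 20*2 = 40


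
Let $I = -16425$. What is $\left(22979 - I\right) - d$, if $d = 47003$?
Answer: $-7599$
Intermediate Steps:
$\left(22979 - I\right) - d = \left(22979 - -16425\right) - 47003 = \left(22979 + 16425\right) - 47003 = 39404 - 47003 = -7599$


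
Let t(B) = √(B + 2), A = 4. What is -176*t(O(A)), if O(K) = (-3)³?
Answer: -880*I ≈ -880.0*I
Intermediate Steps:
O(K) = -27
t(B) = √(2 + B)
-176*t(O(A)) = -176*√(2 - 27) = -880*I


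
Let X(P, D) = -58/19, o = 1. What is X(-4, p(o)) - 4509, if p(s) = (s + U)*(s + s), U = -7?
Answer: -85729/19 ≈ -4512.1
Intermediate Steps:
p(s) = 2*s*(-7 + s) (p(s) = (s - 7)*(s + s) = (-7 + s)*(2*s) = 2*s*(-7 + s))
X(P, D) = -58/19 (X(P, D) = -58*1/19 = -58/19)
X(-4, p(o)) - 4509 = -58/19 - 4509 = -85729/19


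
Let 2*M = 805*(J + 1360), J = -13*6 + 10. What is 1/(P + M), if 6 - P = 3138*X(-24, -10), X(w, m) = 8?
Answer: 1/494932 ≈ 2.0205e-6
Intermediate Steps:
J = -68 (J = -78 + 10 = -68)
M = 520030 (M = (805*(-68 + 1360))/2 = (805*1292)/2 = (½)*1040060 = 520030)
P = -25098 (P = 6 - 3138*8 = 6 - 1*25104 = 6 - 25104 = -25098)
1/(P + M) = 1/(-25098 + 520030) = 1/494932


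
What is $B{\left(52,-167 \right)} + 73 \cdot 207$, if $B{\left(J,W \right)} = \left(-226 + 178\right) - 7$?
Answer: $15056$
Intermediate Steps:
$B{\left(J,W \right)} = -55$ ($B{\left(J,W \right)} = -48 - 7 = -55$)
$B{\left(52,-167 \right)} + 73 \cdot 207 = -55 + 73 \cdot 207 = -55 + 15111 = 15056$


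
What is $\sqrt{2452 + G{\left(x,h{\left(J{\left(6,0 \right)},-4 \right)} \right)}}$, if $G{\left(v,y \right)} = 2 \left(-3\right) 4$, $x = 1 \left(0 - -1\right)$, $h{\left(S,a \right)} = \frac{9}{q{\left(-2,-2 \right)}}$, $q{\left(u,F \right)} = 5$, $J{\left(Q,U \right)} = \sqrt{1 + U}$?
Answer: $2 \sqrt{607} \approx 49.275$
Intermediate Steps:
$h{\left(S,a \right)} = \frac{9}{5}$
$x = 1$ ($x = 1 \left(0 + 1\right) = 1 \cdot 1 = 1$)
$G{\left(v,y \right)} = -24$ ($G{\left(v,y \right)} = \left(-6\right) 4 = -24$)
$\sqrt{2452 + G{\left(x,h{\left(J{\left(6,0 \right)},-4 \right)} \right)}} = \sqrt{2452 - 24} = \sqrt{2428} = 2 \sqrt{607}$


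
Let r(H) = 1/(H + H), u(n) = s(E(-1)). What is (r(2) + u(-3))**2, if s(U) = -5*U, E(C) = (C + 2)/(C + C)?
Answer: 121/16 ≈ 7.5625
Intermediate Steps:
E(C) = (2 + C)/(2*C) (E(C) = (2 + C)/((2*C)) = (2 + C)*(1/(2*C)) = (2 + C)/(2*C))
u(n) = 5/2 (u(n) = -5*(2 - 1)/(2*(-1)) = -5*(-1)/2 = -5*(-1/2) = 5/2)
r(H) = 1/(2*H)
(r(2) + u(-3))**2 = ((1/2)/2 + 5/2)**2 = ((1/2)*(1/2) + 5/2)**2 = (1/4 + 5/2)**2 = (11/4)**2 = 121/16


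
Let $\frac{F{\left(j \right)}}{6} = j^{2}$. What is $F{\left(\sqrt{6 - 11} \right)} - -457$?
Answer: $427$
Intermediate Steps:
$F{\left(j \right)} = 6 j^{2}$
$F{\left(\sqrt{6 - 11} \right)} - -457 = 6 \left(\sqrt{6 - 11}\right)^{2} - -457 = 6 \left(\sqrt{-5}\right)^{2} + 457 = 6 \left(i \sqrt{5}\right)^{2} + 457 = 6 \left(-5\right) + 457 = -30 + 457 = 427$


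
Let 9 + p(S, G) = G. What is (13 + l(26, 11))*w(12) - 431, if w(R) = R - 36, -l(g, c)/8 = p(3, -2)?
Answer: -2855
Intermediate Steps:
p(S, G) = -9 + G
l(g, c) = 88 (l(g, c) = -8*(-9 - 2) = -8*(-11) = 88)
w(R) = -36 + R
(13 + l(26, 11))*w(12) - 431 = (13 + 88)*(-36 + 12) - 431 = 101*(-24) - 431 = -2424 - 431 = -2855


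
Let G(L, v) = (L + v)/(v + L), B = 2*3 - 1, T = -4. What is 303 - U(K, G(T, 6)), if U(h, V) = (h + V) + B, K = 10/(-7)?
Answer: 2089/7 ≈ 298.43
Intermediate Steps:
K = -10/7 (K = 10*(-⅐) = -10/7 ≈ -1.4286)
B = 5 (B = 6 - 1 = 5)
G(L, v) = 1 (G(L, v) = (L + v)/(L + v) = 1)
U(h, V) = 5 + V + h (U(h, V) = (h + V) + 5 = (V + h) + 5 = 5 + V + h)
303 - U(K, G(T, 6)) = 303 - (5 + 1 - 10/7) = 303 - 1*32/7 = 303 - 32/7 = 2089/7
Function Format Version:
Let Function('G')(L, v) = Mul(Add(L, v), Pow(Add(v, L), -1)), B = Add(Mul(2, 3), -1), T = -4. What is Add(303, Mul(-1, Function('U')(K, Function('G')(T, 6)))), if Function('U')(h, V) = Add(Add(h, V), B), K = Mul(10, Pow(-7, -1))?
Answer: Rational(2089, 7) ≈ 298.43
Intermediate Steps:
K = Rational(-10, 7) (K = Mul(10, Rational(-1, 7)) = Rational(-10, 7) ≈ -1.4286)
B = 5 (B = Add(6, -1) = 5)
Function('G')(L, v) = 1 (Function('G')(L, v) = Mul(Add(L, v), Pow(Add(L, v), -1)) = 1)
Function('U')(h, V) = Add(5, V, h) (Function('U')(h, V) = Add(Add(h, V), 5) = Add(Add(V, h), 5) = Add(5, V, h))
Add(303, Mul(-1, Function('U')(K, Function('G')(T, 6)))) = Add(303, Mul(-1, Add(5, 1, Rational(-10, 7)))) = Add(303, Mul(-1, Rational(32, 7))) = Add(303, Rational(-32, 7)) = Rational(2089, 7)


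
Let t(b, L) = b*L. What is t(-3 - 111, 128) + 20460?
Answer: 5868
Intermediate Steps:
t(b, L) = L*b
t(-3 - 111, 128) + 20460 = 128*(-3 - 111) + 20460 = 128*(-114) + 20460 = -14592 + 20460 = 5868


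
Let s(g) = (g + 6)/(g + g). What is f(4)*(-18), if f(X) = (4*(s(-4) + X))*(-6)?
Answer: 1620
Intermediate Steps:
s(g) = (6 + g)/(2*g) (s(g) = (6 + g)/((2*g)) = (6 + g)*(1/(2*g)) = (6 + g)/(2*g))
f(X) = 6 - 24*X (f(X) = (4*((1/2)*(6 - 4)/(-4) + X))*(-6) = (4*((1/2)*(-1/4)*2 + X))*(-6) = (4*(-1/4 + X))*(-6) = (-1 + 4*X)*(-6) = 6 - 24*X)
f(4)*(-18) = (6 - 24*4)*(-18) = (6 - 96)*(-18) = -90*(-18) = 1620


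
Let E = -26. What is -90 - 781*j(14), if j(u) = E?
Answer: 20216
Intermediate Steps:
j(u) = -26
-90 - 781*j(14) = -90 - 781*(-26) = -90 + 20306 = 20216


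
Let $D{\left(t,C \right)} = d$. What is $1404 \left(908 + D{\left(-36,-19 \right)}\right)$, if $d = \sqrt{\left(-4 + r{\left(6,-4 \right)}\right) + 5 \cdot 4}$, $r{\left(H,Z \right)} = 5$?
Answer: $1274832 + 1404 \sqrt{21} \approx 1.2813 \cdot 10^{6}$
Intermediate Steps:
$d = \sqrt{21}$ ($d = \sqrt{\left(-4 + 5\right) + 5 \cdot 4} = \sqrt{1 + 20} = \sqrt{21} \approx 4.5826$)
$D{\left(t,C \right)} = \sqrt{21}$
$1404 \left(908 + D{\left(-36,-19 \right)}\right) = 1404 \left(908 + \sqrt{21}\right) = 1274832 + 1404 \sqrt{21}$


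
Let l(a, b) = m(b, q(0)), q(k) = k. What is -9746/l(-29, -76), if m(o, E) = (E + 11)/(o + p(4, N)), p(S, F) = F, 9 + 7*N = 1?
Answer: 478440/7 ≈ 68349.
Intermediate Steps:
N = -8/7 (N = -9/7 + (1/7)*1 = -9/7 + 1/7 = -8/7 ≈ -1.1429)
m(o, E) = (11 + E)/(-8/7 + o) (m(o, E) = (E + 11)/(o - 8/7) = (11 + E)/(-8/7 + o))
l(a, b) = 77/(-8 + 7*b) (l(a, b) = 7*(11 + 0)/(-8 + 7*b) = 7*11/(-8 + 7*b) = 77/(-8 + 7*b))
-9746/l(-29, -76) = -9746/(77/(-8 + 7*(-76))) = -9746/(77/(-8 - 532)) = -9746/(77/(-540)) = -9746/(77*(-1/540)) = -9746/(-77/540) = -9746*(-540/77) = 478440/7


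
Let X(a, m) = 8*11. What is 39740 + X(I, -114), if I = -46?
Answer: 39828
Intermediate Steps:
X(a, m) = 88
39740 + X(I, -114) = 39740 + 88 = 39828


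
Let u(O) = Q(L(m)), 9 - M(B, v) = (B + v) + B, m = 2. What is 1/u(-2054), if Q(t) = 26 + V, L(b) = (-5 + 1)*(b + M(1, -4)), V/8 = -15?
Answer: -1/94 ≈ -0.010638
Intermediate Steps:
V = -120 (V = 8*(-15) = -120)
M(B, v) = 9 - v - 2*B (M(B, v) = 9 - ((B + v) + B) = 9 - (v + 2*B) = 9 + (-v - 2*B) = 9 - v - 2*B)
L(b) = -44 - 4*b (L(b) = (-5 + 1)*(b + (9 - 1*(-4) - 2*1)) = -4*(b + (9 + 4 - 2)) = -4*(b + 11) = -4*(11 + b) = -44 - 4*b)
Q(t) = -94 (Q(t) = 26 - 120 = -94)
u(O) = -94
1/u(-2054) = 1/(-94) = -1/94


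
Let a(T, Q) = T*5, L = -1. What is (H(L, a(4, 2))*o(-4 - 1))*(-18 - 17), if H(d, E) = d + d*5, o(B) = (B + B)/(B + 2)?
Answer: 700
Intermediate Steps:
a(T, Q) = 5*T
o(B) = 2*B/(2 + B) (o(B) = (2*B)/(2 + B) = 2*B/(2 + B))
H(d, E) = 6*d (H(d, E) = d + 5*d = 6*d)
(H(L, a(4, 2))*o(-4 - 1))*(-18 - 17) = ((6*(-1))*(2*(-4 - 1)/(2 + (-4 - 1))))*(-18 - 17) = -12*(-5)/(2 - 5)*(-35) = -12*(-5)/(-3)*(-35) = -12*(-5)*(-1)/3*(-35) = -6*10/3*(-35) = -20*(-35) = 700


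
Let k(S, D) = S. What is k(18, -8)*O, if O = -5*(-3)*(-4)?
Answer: -1080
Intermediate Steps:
O = -60 (O = 15*(-4) = -60)
k(18, -8)*O = 18*(-60) = -1080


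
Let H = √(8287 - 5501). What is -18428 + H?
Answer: -18428 + √2786 ≈ -18375.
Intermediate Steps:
H = √2786 ≈ 52.783
-18428 + H = -18428 + √2786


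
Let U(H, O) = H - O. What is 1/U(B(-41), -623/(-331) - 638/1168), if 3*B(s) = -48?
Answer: -193304/3351107 ≈ -0.057684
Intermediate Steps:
B(s) = -16 (B(s) = (⅓)*(-48) = -16)
1/U(B(-41), -623/(-331) - 638/1168) = 1/(-16 - (-623/(-331) - 638/1168)) = 1/(-16 - (-623*(-1/331) - 638*1/1168)) = 1/(-16 - (623/331 - 319/584)) = 1/(-16 - 1*258243/193304) = 1/(-16 - 258243/193304) = 1/(-3351107/193304) = -193304/3351107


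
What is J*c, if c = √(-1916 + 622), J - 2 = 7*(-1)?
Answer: -5*I*√1294 ≈ -179.86*I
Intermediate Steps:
J = -5 (J = 2 + 7*(-1) = 2 - 7 = -5)
c = I*√1294 (c = √(-1294) = I*√1294 ≈ 35.972*I)
J*c = -5*I*√1294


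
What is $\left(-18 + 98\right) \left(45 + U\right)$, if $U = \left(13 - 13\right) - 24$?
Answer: $1680$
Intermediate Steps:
$U = -24$ ($U = 0 - 24 = -24$)
$\left(-18 + 98\right) \left(45 + U\right) = \left(-18 + 98\right) \left(45 - 24\right) = 80 \cdot 21 = 1680$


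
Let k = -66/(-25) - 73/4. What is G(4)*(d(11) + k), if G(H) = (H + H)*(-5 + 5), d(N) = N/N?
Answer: 0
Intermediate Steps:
d(N) = 1
G(H) = 0 (G(H) = (2*H)*0 = 0)
k = -1561/100 (k = -66*(-1/25) - 73*¼ = 66/25 - 73/4 = -1561/100 ≈ -15.610)
G(4)*(d(11) + k) = 0*(1 - 1561/100) = 0*(-1461/100) = 0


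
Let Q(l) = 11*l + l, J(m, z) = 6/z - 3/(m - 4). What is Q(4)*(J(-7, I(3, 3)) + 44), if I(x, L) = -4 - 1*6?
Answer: 115296/55 ≈ 2096.3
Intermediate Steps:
I(x, L) = -10 (I(x, L) = -4 - 6 = -10)
J(m, z) = -3/(-4 + m) + 6/z (J(m, z) = 6/z - 3/(-4 + m) = -3/(-4 + m) + 6/z)
Q(l) = 12*l
Q(4)*(J(-7, I(3, 3)) + 44) = (12*4)*(3*(-8 - 1*(-10) + 2*(-7))/(-10*(-4 - 7)) + 44) = 48*(3*(-⅒)*(-8 + 10 - 14)/(-11) + 44) = 48*(3*(-⅒)*(-1/11)*(-12) + 44) = 48*(-18/55 + 44) = 48*(2402/55) = 115296/55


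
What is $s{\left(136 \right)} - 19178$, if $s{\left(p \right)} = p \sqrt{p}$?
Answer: $-19178 + 272 \sqrt{34} \approx -17592.0$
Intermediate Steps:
$s{\left(p \right)} = p^{\frac{3}{2}}$
$s{\left(136 \right)} - 19178 = 136^{\frac{3}{2}} - 19178 = 272 \sqrt{34} - 19178 = -19178 + 272 \sqrt{34}$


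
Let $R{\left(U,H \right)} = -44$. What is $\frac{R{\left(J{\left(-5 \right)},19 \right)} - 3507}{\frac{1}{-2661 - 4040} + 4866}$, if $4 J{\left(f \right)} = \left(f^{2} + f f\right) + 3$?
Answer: $- \frac{23795251}{32607065} \approx -0.72976$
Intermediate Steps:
$J{\left(f \right)} = \frac{3}{4} + \frac{f^{2}}{2}$ ($J{\left(f \right)} = \frac{\left(f^{2} + f f\right) + 3}{4} = \frac{\left(f^{2} + f^{2}\right) + 3}{4} = \frac{2 f^{2} + 3}{4} = \frac{3 + 2 f^{2}}{4} = \frac{3}{4} + \frac{f^{2}}{2}$)
$\frac{R{\left(J{\left(-5 \right)},19 \right)} - 3507}{\frac{1}{-2661 - 4040} + 4866} = \frac{-44 - 3507}{\frac{1}{-2661 - 4040} + 4866} = - \frac{3551}{\frac{1}{-6701} + 4866} = - \frac{3551}{- \frac{1}{6701} + 4866} = - \frac{3551}{\frac{32607065}{6701}} = \left(-3551\right) \frac{6701}{32607065} = - \frac{23795251}{32607065}$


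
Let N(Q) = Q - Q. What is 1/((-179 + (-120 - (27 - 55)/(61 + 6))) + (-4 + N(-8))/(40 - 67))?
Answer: -1809/539867 ≈ -0.0033508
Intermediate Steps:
N(Q) = 0
1/((-179 + (-120 - (27 - 55)/(61 + 6))) + (-4 + N(-8))/(40 - 67)) = 1/((-179 + (-120 - (27 - 55)/(61 + 6))) + (-4 + 0)/(40 - 67)) = 1/((-179 + (-120 - (-28)/67)) - 4/(-27)) = 1/((-179 + (-120 - (-28)/67)) - 4*(-1/27)) = 1/((-179 + (-120 - 1*(-28/67))) + 4/27) = 1/((-179 + (-120 + 28/67)) + 4/27) = 1/((-179 - 8012/67) + 4/27) = 1/(-20005/67 + 4/27) = 1/(-539867/1809) = -1809/539867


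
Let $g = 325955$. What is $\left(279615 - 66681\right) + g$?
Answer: $538889$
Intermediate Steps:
$\left(279615 - 66681\right) + g = \left(279615 - 66681\right) + 325955 = 212934 + 325955 = 538889$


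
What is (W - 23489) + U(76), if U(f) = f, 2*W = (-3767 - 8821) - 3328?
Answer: -31371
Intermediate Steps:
W = -7958 (W = ((-3767 - 8821) - 3328)/2 = (-12588 - 3328)/2 = (½)*(-15916) = -7958)
(W - 23489) + U(76) = (-7958 - 23489) + 76 = -31447 + 76 = -31371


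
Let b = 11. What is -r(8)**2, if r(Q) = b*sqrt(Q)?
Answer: -968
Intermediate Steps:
r(Q) = 11*sqrt(Q)
-r(8)**2 = -(11*sqrt(8))**2 = -(11*(2*sqrt(2)))**2 = -(22*sqrt(2))**2 = -1*968 = -968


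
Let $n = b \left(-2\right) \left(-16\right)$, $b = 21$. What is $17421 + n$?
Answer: $18093$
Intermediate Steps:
$n = 672$ ($n = 21 \left(-2\right) \left(-16\right) = \left(-42\right) \left(-16\right) = 672$)
$17421 + n = 17421 + 672 = 18093$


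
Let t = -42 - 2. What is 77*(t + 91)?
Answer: 3619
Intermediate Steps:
t = -44
77*(t + 91) = 77*(-44 + 91) = 77*47 = 3619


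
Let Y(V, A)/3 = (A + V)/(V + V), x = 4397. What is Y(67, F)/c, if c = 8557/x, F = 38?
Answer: 1385055/1146638 ≈ 1.2079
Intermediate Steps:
Y(V, A) = 3*(A + V)/(2*V) (Y(V, A) = 3*((A + V)/(V + V)) = 3*((A + V)/((2*V))) = 3*((A + V)*(1/(2*V))) = 3*((A + V)/(2*V)) = 3*(A + V)/(2*V))
c = 8557/4397 ≈ 1.9461
Y(67, F)/c = ((3/2)*(38 + 67)/67)/(8557/4397) = ((3/2)*(1/67)*105)*(4397/8557) = (315/134)*(4397/8557) = 1385055/1146638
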